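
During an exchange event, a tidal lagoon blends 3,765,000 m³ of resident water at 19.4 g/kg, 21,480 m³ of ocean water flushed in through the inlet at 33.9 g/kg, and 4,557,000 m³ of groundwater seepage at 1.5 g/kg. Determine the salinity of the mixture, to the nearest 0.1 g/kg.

Mass of salt is conserved:
salt = 3,765,000×19.4 + 21,480×33.9 + 4,557,000×1.5 = 73,041,000 + 728,172 + 6,835,500 = 80,604,672
volume = 3,765,000 + 21,480 + 4,557,000 = 8,343,480 m³
S = 80,604,672 / 8,343,480 = 9.661 g/kg

9.7 g/kg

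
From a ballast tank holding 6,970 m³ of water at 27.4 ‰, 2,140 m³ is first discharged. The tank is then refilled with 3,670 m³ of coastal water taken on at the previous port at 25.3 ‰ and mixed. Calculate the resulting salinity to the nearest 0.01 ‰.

26.49 ‰

Remaining after removal: 4,830 m³ at 27.4 ‰ (salt = 132,342)
After addition: salt = 132,342 + 3,670×25.3 = 225,193; volume = 8,500 m³
S = 225,193 / 8,500 = 26.4933 ‰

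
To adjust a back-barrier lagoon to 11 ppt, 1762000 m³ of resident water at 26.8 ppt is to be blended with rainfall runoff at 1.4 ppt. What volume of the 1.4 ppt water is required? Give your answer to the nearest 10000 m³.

2900000 m³

Salt balance: 1,762,000×26.8 + V×1.4 = (1,762,000+V)×11
47,221,600 + 1.4V = 19,382,000 + 11V
27,839,600 = 9.6V
V = 2,899,958.33 m³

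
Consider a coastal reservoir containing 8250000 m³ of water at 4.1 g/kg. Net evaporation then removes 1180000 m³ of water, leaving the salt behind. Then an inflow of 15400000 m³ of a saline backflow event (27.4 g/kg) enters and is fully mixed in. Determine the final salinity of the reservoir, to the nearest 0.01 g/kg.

After evaporation: salt = 8,250,000×4.1 = 33,825,000; volume = 8,250,000 − 1,180,000 = 7,070,000 m³
After mixing: salt = 33,825,000 + 15,400,000×27.4 = 455,785,000; volume = 7,070,000 + 15,400,000 = 22,470,000 m³
S = 455,785,000 / 22,470,000 = 20.2842 g/kg

20.28 g/kg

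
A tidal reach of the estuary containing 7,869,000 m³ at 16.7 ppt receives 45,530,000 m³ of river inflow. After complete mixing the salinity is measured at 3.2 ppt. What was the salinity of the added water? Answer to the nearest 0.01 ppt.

0.87 ppt

Salt balance: 7,869,000×16.7 + 45,530,000×S = 53,399,000×3.2
131,412,300 + 45,530,000·S = 170,876,800
S = (170,876,800 − 131,412,300) / 45,530,000 = 0.8668 ppt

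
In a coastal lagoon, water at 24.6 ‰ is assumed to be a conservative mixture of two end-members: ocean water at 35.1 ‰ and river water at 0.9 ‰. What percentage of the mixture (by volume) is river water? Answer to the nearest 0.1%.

30.7%

Let f be the freshwater fraction. Salt balance per unit volume:
f×0.9 + (1−f)×35.1 = 24.6
f = (35.1 − 24.6) / (35.1 − 0.9) = 10.5/34.2 = 0.307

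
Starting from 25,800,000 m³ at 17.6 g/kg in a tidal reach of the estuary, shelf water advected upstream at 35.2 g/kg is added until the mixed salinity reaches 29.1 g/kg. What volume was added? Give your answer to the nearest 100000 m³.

48600000 m³

Salt balance: 25,800,000×17.6 + V×35.2 = (25,800,000+V)×29.1
454,080,000 + 35.2V = 750,780,000 + 29.1V
296,700,000 = 6.1V
V = 48,639,344.26 m³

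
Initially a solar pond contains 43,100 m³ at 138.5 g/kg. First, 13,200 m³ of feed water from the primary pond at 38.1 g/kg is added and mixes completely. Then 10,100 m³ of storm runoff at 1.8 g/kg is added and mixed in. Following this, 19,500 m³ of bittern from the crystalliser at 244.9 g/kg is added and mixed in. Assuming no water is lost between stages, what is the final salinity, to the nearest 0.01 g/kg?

By conservation of dissolved salt,
Initial salt = 43,100×138.5 = 5,969,350
After stage 1: salt = 5,969,350 + 13,200×38.1 = 6,472,270; volume = 56,300 m³; S = 114.96 g/kg
After stage 2: salt = 6,472,270 + 10,100×1.8 = 6,490,450; volume = 66,400 m³; S = 97.748 g/kg
After stage 3: salt = 6,490,450 + 19,500×244.9 = 11,266,000; volume = 85,900 m³
S = 11,266,000 / 85,900 = 131.1525 g/kg

131.15 g/kg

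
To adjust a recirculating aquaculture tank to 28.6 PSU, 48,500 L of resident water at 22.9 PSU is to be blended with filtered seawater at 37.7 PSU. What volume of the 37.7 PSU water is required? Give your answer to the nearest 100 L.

30400 L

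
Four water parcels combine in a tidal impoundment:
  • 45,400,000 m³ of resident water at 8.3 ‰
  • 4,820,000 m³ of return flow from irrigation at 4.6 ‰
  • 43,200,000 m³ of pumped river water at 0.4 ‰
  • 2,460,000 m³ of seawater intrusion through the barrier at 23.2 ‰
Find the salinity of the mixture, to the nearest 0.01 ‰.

4.94 ‰

Salt balance:
salt = 45,400,000×8.3 + 4,820,000×4.6 + 43,200,000×0.4 + 2,460,000×23.2 = 376,820,000 + 22,172,000 + 17,280,000 + 57,072,000 = 473,344,000
volume = 45,400,000 + 4,820,000 + 43,200,000 + 2,460,000 = 95,880,000 m³
S = 473,344,000 / 95,880,000 = 4.9368 ‰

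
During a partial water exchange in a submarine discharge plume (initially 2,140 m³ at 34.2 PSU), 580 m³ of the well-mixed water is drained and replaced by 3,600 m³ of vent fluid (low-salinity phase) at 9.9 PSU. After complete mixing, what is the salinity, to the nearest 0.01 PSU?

Remaining after removal: 1,560 m³ at 34.2 PSU (salt = 53,352)
After addition: salt = 53,352 + 3,600×9.9 = 88,992; volume = 5,160 m³
S = 88,992 / 5,160 = 17.2465 PSU

17.25 PSU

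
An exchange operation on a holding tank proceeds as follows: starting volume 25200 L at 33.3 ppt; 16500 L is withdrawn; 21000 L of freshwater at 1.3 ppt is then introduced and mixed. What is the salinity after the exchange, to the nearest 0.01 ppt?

Remaining after removal: 8,700 L at 33.3 ppt (salt = 289,710)
After addition: salt = 289,710 + 21,000×1.3 = 317,010; volume = 29,700 L
S = 317,010 / 29,700 = 10.6737 ppt

10.67 ppt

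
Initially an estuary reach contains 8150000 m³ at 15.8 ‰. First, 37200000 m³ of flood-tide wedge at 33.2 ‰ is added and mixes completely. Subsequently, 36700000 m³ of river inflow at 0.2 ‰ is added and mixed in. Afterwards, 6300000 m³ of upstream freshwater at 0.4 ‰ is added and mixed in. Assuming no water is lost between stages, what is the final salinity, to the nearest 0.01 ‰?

Salt balance:
Initial salt = 8,150,000×15.8 = 128,770,000
After stage 1: salt = 128,770,000 + 37,200,000×33.2 = 1,363,810,000; volume = 45,350,000 m³; S = 30.073 ‰
After stage 2: salt = 1,363,810,000 + 36,700,000×0.2 = 1,371,150,000; volume = 82,050,000 m³; S = 16.711 ‰
After stage 3: salt = 1,371,150,000 + 6,300,000×0.4 = 1,373,670,000; volume = 88,350,000 m³
S = 1,373,670,000 / 88,350,000 = 15.548 ‰

15.55 ‰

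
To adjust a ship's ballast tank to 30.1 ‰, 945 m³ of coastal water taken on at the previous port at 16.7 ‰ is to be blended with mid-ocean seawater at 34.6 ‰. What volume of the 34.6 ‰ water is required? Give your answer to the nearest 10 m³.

2810 m³

Salt balance: 945×16.7 + V×34.6 = (945+V)×30.1
15,781.5 + 34.6V = 28,444.5 + 30.1V
12,663 = 4.5V
V = 2,814 m³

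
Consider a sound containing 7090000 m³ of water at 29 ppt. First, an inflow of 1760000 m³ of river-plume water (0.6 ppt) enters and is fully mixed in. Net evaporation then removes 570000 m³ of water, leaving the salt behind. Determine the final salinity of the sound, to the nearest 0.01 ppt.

After mixing: salt = 7,090,000×29 + 1,760,000×0.6 = 206,666,000; volume = 8,850,000 m³
After evaporation: salt unchanged = 206,666,000; volume = 8,850,000 − 570,000 = 8,280,000 m³
S = 206,666,000 / 8,280,000 = 24.9597 ppt

24.96 ppt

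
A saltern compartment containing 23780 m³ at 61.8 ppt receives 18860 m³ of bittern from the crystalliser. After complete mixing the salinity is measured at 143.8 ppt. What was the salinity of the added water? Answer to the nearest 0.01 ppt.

Salt balance: 23,780×61.8 + 18,860×S = 42,640×143.8
1,469,604 + 18,860·S = 6,131,632
S = (6,131,632 − 1,469,604) / 18,860 = 247.1913 ppt

247.19 ppt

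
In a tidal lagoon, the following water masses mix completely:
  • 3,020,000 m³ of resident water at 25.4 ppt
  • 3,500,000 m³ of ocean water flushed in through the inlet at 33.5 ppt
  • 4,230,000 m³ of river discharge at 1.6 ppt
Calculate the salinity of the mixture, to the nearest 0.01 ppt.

18.67 ppt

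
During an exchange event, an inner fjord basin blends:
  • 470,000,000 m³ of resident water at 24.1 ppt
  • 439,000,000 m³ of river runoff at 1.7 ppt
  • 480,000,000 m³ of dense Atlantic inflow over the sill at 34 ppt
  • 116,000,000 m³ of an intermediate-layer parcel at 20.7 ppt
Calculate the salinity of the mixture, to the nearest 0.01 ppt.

Weighted by volume,
salt = 470,000,000×24.1 + 439,000,000×1.7 + 480,000,000×34 + 116,000,000×20.7 = 11,327,000,000 + 746,300,000 + 16,320,000,000 + 2,401,200,000 = 30,794,500,000
volume = 470,000,000 + 439,000,000 + 480,000,000 + 116,000,000 = 1,505,000,000 m³
S = 30,794,500,000 / 1,505,000,000 = 20.4615 ppt

20.46 ppt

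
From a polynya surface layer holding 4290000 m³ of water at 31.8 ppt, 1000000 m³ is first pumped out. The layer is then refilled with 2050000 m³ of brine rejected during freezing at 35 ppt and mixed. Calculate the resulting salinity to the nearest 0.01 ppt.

33.03 ppt

Remaining after removal: 3,290,000 m³ at 31.8 ppt (salt = 104,622,000)
After addition: salt = 104,622,000 + 2,050,000×35 = 176,372,000; volume = 5,340,000 m³
S = 176,372,000 / 5,340,000 = 33.0285 ppt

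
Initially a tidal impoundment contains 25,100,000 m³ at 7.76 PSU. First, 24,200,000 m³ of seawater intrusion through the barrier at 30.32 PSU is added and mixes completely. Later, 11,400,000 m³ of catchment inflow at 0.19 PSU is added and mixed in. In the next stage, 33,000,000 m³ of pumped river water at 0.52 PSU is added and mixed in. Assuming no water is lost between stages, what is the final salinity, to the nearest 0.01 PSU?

Mass of salt is conserved:
Initial salt = 25,100,000×7.76 = 194,776,000
After stage 1: salt = 194,776,000 + 24,200,000×30.32 = 928,520,000; volume = 49,300,000 m³; S = 18.834 PSU
After stage 2: salt = 928,520,000 + 11,400,000×0.19 = 930,686,000; volume = 60,700,000 m³; S = 15.333 PSU
After stage 3: salt = 930,686,000 + 33,000,000×0.52 = 947,846,000; volume = 93,700,000 m³
S = 947,846,000 / 93,700,000 = 10.1158 PSU

10.12 PSU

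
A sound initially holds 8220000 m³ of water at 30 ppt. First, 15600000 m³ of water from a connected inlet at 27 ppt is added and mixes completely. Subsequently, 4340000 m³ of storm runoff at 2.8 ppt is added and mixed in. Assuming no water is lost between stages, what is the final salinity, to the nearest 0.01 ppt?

24.15 ppt

Total salt / total volume:
Initial salt = 8,220,000×30 = 246,600,000
After stage 1: salt = 246,600,000 + 15,600,000×27 = 667,800,000; volume = 23,820,000 m³; S = 28.035 ppt
After stage 2: salt = 667,800,000 + 4,340,000×2.8 = 679,952,000; volume = 28,160,000 m³
S = 679,952,000 / 28,160,000 = 24.146 ppt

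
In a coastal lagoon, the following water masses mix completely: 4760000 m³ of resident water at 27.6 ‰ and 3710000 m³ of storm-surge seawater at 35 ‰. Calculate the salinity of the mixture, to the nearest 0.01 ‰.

Conserving salt mass:
salt = 4,760,000×27.6 + 3,710,000×35 = 131,376,000 + 129,850,000 = 261,226,000
volume = 4,760,000 + 3,710,000 = 8,470,000 m³
S = 261,226,000 / 8,470,000 = 30.8413 ‰

30.84 ‰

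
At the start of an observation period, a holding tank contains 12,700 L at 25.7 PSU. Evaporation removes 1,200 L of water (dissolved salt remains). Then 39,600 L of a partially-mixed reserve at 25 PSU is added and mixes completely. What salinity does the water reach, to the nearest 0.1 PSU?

25.8 PSU

After evaporation: salt = 12,700×25.7 = 326,390; volume = 12,700 − 1,200 = 11,500 L
After mixing: salt = 326,390 + 39,600×25 = 1,316,390; volume = 11,500 + 39,600 = 51,100 L
S = 1,316,390 / 51,100 = 25.7611 PSU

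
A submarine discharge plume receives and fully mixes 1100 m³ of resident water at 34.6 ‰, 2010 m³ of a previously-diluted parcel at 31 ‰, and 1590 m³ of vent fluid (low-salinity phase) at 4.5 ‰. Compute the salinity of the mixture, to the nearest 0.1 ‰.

22.9 ‰

Total salt / total volume:
salt = 1,100×34.6 + 2,010×31 + 1,590×4.5 = 38,060 + 62,310 + 7,155 = 107,525
volume = 1,100 + 2,010 + 1,590 = 4,700 m³
S = 107,525 / 4,700 = 22.878 ‰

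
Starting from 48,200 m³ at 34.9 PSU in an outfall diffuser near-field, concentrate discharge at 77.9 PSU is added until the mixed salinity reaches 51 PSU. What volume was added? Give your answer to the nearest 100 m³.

28800 m³

Salt balance: 48,200×34.9 + V×77.9 = (48,200+V)×51
1,682,180 + 77.9V = 2,458,200 + 51V
776,020 = 26.9V
V = 28,848.33 m³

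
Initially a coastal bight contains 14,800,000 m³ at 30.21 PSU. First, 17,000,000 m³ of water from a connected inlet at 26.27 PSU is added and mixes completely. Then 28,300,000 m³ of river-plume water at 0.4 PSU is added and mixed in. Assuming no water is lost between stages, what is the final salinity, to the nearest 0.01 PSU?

Weighted by volume,
Initial salt = 14,800,000×30.21 = 447,108,000
After stage 1: salt = 447,108,000 + 17,000,000×26.27 = 893,698,000; volume = 31,800,000 m³; S = 28.104 PSU
After stage 2: salt = 893,698,000 + 28,300,000×0.4 = 905,018,000; volume = 60,100,000 m³
S = 905,018,000 / 60,100,000 = 15.0585 PSU

15.06 PSU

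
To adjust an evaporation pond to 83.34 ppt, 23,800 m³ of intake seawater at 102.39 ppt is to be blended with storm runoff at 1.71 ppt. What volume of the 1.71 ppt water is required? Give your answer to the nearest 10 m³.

5550 m³

Salt balance: 23,800×102.39 + V×1.71 = (23,800+V)×83.34
2,436,882 + 1.71V = 1,983,492 + 83.34V
453,390 = 81.63V
V = 5,554.21 m³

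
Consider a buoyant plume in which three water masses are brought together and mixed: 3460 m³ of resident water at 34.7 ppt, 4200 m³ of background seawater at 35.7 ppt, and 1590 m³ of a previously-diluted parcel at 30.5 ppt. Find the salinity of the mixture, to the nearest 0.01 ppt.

Salt balance:
salt = 3,460×34.7 + 4,200×35.7 + 1,590×30.5 = 120,062 + 149,940 + 48,495 = 318,497
volume = 3,460 + 4,200 + 1,590 = 9,250 m³
S = 318,497 / 9,250 = 34.4321 ppt

34.43 ppt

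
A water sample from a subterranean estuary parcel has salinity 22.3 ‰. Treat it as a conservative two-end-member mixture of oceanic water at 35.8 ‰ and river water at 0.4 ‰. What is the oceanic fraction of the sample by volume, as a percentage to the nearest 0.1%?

61.9%

Let g be the oceanic fraction. Salt balance per unit volume:
g×35.8 + (1−g)×0.4 = 22.3
g = (22.3 − 0.4) / (35.8 − 0.4) = 21.9/35.4 = 0.6186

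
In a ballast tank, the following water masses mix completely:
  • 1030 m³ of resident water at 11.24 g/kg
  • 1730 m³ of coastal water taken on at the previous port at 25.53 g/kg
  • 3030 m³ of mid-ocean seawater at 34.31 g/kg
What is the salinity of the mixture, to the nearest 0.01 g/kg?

By conservation of dissolved salt,
salt = 1,030×11.24 + 1,730×25.53 + 3,030×34.31 = 11,577.2 + 44,166.9 + 103,959.3 = 159,703.4
volume = 1,030 + 1,730 + 3,030 = 5,790 m³
S = 159,703.4 / 5,790 = 27.5826 g/kg

27.58 g/kg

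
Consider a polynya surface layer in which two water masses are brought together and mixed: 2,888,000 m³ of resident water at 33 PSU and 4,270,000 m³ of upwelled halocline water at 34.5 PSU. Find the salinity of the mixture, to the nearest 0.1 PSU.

33.9 PSU

By conservation of dissolved salt,
salt = 2,888,000×33 + 4,270,000×34.5 = 95,304,000 + 147,315,000 = 242,619,000
volume = 2,888,000 + 4,270,000 = 7,158,000 m³
S = 242,619,000 / 7,158,000 = 33.895 PSU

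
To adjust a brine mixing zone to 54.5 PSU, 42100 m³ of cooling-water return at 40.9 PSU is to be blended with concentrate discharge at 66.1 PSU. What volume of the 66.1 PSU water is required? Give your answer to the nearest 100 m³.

Salt balance: 42,100×40.9 + V×66.1 = (42,100+V)×54.5
1,721,890 + 66.1V = 2,294,450 + 54.5V
572,560 = 11.6V
V = 49,358.62 m³

49400 m³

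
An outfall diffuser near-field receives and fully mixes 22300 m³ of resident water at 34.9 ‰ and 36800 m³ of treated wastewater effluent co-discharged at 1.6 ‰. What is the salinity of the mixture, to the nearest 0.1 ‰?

14.2 ‰

Conserving salt mass:
salt = 22,300×34.9 + 36,800×1.6 = 778,270 + 58,880 = 837,150
volume = 22,300 + 36,800 = 59,100 m³
S = 837,150 / 59,100 = 14.165 ‰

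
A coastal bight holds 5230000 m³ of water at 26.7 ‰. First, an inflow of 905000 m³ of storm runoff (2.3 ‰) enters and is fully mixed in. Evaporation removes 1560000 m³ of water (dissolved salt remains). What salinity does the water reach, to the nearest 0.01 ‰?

After mixing: salt = 5,230,000×26.7 + 905,000×2.3 = 141,722,500; volume = 6,135,000 m³
After evaporation: salt unchanged = 141,722,500; volume = 6,135,000 − 1,560,000 = 4,575,000 m³
S = 141,722,500 / 4,575,000 = 30.9776 ‰

30.98 ‰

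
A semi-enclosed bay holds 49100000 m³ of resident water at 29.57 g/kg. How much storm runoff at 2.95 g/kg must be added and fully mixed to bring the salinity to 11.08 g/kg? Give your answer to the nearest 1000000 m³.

112000000 m³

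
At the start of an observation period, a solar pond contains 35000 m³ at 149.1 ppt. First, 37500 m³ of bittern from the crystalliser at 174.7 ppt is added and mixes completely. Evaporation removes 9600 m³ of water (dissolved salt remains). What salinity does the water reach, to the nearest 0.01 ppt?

187.12 ppt

After mixing: salt = 35,000×149.1 + 37,500×174.7 = 11,769,750; volume = 72,500 m³
After evaporation: salt unchanged = 11,769,750; volume = 72,500 − 9,600 = 62,900 m³
S = 11,769,750 / 62,900 = 187.1184 ppt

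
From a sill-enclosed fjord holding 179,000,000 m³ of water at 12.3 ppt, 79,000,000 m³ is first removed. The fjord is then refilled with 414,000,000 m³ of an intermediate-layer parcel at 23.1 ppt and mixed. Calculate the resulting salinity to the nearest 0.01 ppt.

Remaining after removal: 100,000,000 m³ at 12.3 ppt (salt = 1,230,000,000)
After addition: salt = 1,230,000,000 + 414,000,000×23.1 = 10,793,400,000; volume = 514,000,000 m³
S = 10,793,400,000 / 514,000,000 = 20.9988 ppt

21.00 ppt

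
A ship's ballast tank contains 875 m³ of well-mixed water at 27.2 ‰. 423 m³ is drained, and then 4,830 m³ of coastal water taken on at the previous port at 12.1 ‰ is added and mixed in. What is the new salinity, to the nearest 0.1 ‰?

13.4 ‰

Remaining after removal: 452 m³ at 27.2 ‰ (salt = 12,294.4)
After addition: salt = 12,294.4 + 4,830×12.1 = 70,737.4; volume = 5,282 m³
S = 70,737.4 / 5,282 = 13.3922 ‰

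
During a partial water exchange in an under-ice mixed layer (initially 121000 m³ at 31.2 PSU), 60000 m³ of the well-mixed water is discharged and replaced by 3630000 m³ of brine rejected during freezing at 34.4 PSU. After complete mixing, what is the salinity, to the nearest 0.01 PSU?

Remaining after removal: 61,000 m³ at 31.2 PSU (salt = 1,903,200)
After addition: salt = 1,903,200 + 3,630,000×34.4 = 126,775,200; volume = 3,691,000 m³
S = 126,775,200 / 3,691,000 = 34.3471 PSU

34.35 PSU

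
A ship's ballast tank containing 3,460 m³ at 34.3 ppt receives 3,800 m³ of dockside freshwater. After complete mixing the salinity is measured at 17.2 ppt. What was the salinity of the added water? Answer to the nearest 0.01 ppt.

1.63 ppt

Salt balance: 3,460×34.3 + 3,800×S = 7,260×17.2
118,678 + 3,800·S = 124,872
S = (124,872 − 118,678) / 3,800 = 1.63 ppt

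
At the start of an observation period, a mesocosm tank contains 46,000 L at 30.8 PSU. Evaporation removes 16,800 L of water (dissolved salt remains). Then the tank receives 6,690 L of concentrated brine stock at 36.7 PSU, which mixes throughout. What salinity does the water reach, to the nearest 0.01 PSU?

After evaporation: salt = 46,000×30.8 = 1,416,800; volume = 46,000 − 16,800 = 29,200 L
After mixing: salt = 1,416,800 + 6,690×36.7 = 1,662,323; volume = 29,200 + 6,690 = 35,890 L
S = 1,662,323 / 35,890 = 46.3172 PSU

46.32 PSU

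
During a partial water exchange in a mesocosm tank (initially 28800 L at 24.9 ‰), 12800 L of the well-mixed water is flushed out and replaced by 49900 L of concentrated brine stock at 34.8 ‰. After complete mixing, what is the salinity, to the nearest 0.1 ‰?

32.4 ‰

Remaining after removal: 16,000 L at 24.9 ‰ (salt = 398,400)
After addition: salt = 398,400 + 49,900×34.8 = 2,134,920; volume = 65,900 L
S = 2,134,920 / 65,900 = 32.3964 ‰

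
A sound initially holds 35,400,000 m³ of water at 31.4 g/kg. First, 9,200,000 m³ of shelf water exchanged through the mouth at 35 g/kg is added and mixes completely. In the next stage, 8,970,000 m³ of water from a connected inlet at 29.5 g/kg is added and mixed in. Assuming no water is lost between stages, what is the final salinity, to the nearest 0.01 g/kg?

Total salt / total volume:
Initial salt = 35,400,000×31.4 = 1,111,560,000
After stage 1: salt = 1,111,560,000 + 9,200,000×35 = 1,433,560,000; volume = 44,600,000 m³; S = 32.143 g/kg
After stage 2: salt = 1,433,560,000 + 8,970,000×29.5 = 1,698,175,000; volume = 53,570,000 m³
S = 1,698,175,000 / 53,570,000 = 31.7001 g/kg

31.70 g/kg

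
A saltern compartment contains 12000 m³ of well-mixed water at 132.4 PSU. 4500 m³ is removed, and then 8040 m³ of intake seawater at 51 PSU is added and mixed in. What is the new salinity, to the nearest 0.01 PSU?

90.29 PSU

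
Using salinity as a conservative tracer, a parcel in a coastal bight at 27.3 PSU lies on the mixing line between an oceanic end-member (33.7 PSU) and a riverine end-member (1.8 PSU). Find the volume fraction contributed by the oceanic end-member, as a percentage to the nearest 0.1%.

79.9%

Let g be the oceanic fraction. Salt balance per unit volume:
g×33.7 + (1−g)×1.8 = 27.3
g = (27.3 − 1.8) / (33.7 − 1.8) = 25.5/31.9 = 0.7994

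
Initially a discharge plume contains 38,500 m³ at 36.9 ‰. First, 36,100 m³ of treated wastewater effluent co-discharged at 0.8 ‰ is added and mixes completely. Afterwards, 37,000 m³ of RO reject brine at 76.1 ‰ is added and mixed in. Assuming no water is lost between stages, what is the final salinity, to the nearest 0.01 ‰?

38.22 ‰

By conservation of dissolved salt,
Initial salt = 38,500×36.9 = 1,420,650
After stage 1: salt = 1,420,650 + 36,100×0.8 = 1,449,530; volume = 74,600 m³; S = 19.431 ‰
After stage 2: salt = 1,449,530 + 37,000×76.1 = 4,265,230; volume = 111,600 m³
S = 4,265,230 / 111,600 = 38.2189 ‰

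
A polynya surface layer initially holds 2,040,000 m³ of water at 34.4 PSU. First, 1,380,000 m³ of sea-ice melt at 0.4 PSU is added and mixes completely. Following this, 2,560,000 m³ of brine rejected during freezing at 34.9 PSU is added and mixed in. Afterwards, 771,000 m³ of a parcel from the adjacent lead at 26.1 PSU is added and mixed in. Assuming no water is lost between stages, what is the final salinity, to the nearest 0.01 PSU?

Conserving salt mass:
Initial salt = 2,040,000×34.4 = 70,176,000
After stage 1: salt = 70,176,000 + 1,380,000×0.4 = 70,728,000; volume = 3,420,000 m³; S = 20.681 PSU
After stage 2: salt = 70,728,000 + 2,560,000×34.9 = 160,072,000; volume = 5,980,000 m³; S = 26.768 PSU
After stage 3: salt = 160,072,000 + 771,000×26.1 = 180,195,100; volume = 6,751,000 m³
S = 180,195,100 / 6,751,000 = 26.6916 PSU

26.69 PSU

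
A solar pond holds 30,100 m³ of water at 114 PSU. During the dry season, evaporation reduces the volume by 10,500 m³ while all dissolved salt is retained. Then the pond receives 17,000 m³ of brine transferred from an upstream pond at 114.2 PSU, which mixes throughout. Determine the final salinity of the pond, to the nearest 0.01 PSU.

146.80 PSU

After evaporation: salt = 30,100×114 = 3,431,400; volume = 30,100 − 10,500 = 19,600 m³
After mixing: salt = 3,431,400 + 17,000×114.2 = 5,372,800; volume = 19,600 + 17,000 = 36,600 m³
S = 5,372,800 / 36,600 = 146.7978 PSU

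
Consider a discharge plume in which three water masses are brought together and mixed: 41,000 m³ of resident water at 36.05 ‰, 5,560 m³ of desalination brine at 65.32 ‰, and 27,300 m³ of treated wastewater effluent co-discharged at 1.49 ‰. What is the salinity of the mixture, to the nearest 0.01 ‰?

Salt balance:
salt = 41,000×36.05 + 5,560×65.32 + 27,300×1.49 = 1,478,050 + 363,179.2 + 40,677 = 1,881,906.2
volume = 41,000 + 5,560 + 27,300 = 73,860 m³
S = 1,881,906.2 / 73,860 = 25.4794 ‰

25.48 ‰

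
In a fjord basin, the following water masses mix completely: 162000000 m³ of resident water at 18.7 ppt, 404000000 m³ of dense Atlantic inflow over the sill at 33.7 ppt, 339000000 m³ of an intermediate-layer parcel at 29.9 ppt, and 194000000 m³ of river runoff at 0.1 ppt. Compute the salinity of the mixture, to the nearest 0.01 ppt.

By conservation of dissolved salt,
salt = 162,000,000×18.7 + 404,000,000×33.7 + 339,000,000×29.9 + 194,000,000×0.1 = 3,029,400,000 + 13,614,800,000 + 10,136,100,000 + 19,400,000 = 26,799,700,000
volume = 162,000,000 + 404,000,000 + 339,000,000 + 194,000,000 = 1,099,000,000 m³
S = 26,799,700,000 / 1,099,000,000 = 24.3855 ppt

24.39 ppt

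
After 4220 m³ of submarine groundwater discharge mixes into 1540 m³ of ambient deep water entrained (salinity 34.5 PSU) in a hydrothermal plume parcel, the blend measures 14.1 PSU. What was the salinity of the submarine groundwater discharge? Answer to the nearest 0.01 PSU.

6.66 PSU

Salt balance: 1,540×34.5 + 4,220×S = 5,760×14.1
53,130 + 4,220·S = 81,216
S = (81,216 − 53,130) / 4,220 = 6.6555 PSU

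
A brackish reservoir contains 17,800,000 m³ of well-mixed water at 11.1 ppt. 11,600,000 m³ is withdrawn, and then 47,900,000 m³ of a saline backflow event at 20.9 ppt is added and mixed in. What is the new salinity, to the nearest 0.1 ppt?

19.8 ppt

Remaining after removal: 6,200,000 m³ at 11.1 ppt (salt = 68,820,000)
After addition: salt = 68,820,000 + 47,900,000×20.9 = 1,069,930,000; volume = 54,100,000 m³
S = 1,069,930,000 / 54,100,000 = 19.7769 ppt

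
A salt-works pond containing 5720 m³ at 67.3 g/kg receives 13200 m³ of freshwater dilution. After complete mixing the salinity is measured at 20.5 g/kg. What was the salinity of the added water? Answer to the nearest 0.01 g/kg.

0.22 g/kg

Salt balance: 5,720×67.3 + 13,200×S = 18,920×20.5
384,956 + 13,200·S = 387,860
S = (387,860 − 384,956) / 13,200 = 0.22 g/kg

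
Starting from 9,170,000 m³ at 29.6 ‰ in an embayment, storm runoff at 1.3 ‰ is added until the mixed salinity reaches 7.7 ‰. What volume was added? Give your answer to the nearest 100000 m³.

Salt balance: 9,170,000×29.6 + V×1.3 = (9,170,000+V)×7.7
271,432,000 + 1.3V = 70,609,000 + 7.7V
200,823,000 = 6.4V
V = 31,378,593.75 m³

31400000 m³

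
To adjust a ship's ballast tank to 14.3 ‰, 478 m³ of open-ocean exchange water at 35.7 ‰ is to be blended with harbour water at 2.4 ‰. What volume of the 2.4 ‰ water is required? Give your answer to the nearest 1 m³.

Salt balance: 478×35.7 + V×2.4 = (478+V)×14.3
17,064.6 + 2.4V = 6,835.4 + 14.3V
10,229.2 = 11.9V
V = 859.6 m³

860 m³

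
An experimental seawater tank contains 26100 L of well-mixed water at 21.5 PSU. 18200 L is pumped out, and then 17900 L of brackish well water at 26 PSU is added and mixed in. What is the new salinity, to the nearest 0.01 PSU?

24.62 PSU

Remaining after removal: 7,900 L at 21.5 PSU (salt = 169,850)
After addition: salt = 169,850 + 17,900×26 = 635,250; volume = 25,800 L
S = 635,250 / 25,800 = 24.6221 PSU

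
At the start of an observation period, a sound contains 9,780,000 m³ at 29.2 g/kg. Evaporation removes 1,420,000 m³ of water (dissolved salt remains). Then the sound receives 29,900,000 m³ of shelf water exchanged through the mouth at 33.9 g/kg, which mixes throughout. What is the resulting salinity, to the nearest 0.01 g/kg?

After evaporation: salt = 9,780,000×29.2 = 285,576,000; volume = 9,780,000 − 1,420,000 = 8,360,000 m³
After mixing: salt = 285,576,000 + 29,900,000×33.9 = 1,299,186,000; volume = 8,360,000 + 29,900,000 = 38,260,000 m³
S = 1,299,186,000 / 38,260,000 = 33.9568 g/kg

33.96 g/kg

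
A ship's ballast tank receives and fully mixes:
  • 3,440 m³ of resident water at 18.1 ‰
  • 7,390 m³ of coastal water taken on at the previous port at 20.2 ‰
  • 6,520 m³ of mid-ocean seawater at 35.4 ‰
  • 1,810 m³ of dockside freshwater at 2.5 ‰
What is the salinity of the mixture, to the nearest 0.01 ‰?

Mass of salt is conserved:
salt = 3,440×18.1 + 7,390×20.2 + 6,520×35.4 + 1,810×2.5 = 62,264 + 149,278 + 230,808 + 4,525 = 446,875
volume = 3,440 + 7,390 + 6,520 + 1,810 = 19,160 m³
S = 446,875 / 19,160 = 23.3233 ‰

23.32 ‰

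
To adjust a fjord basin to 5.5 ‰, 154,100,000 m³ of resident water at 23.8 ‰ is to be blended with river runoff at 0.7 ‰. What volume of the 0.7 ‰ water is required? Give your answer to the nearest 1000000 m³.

Salt balance: 154,100,000×23.8 + V×0.7 = (154,100,000+V)×5.5
3,667,580,000 + 0.7V = 847,550,000 + 5.5V
2,820,030,000 = 4.8V
V = 587,506,250 m³

588000000 m³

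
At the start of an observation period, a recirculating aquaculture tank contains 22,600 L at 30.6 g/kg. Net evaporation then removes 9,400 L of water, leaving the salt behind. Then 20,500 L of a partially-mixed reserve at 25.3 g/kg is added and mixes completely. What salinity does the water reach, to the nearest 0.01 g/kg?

35.91 g/kg

After evaporation: salt = 22,600×30.6 = 691,560; volume = 22,600 − 9,400 = 13,200 L
After mixing: salt = 691,560 + 20,500×25.3 = 1,210,210; volume = 13,200 + 20,500 = 33,700 L
S = 1,210,210 / 33,700 = 35.9113 g/kg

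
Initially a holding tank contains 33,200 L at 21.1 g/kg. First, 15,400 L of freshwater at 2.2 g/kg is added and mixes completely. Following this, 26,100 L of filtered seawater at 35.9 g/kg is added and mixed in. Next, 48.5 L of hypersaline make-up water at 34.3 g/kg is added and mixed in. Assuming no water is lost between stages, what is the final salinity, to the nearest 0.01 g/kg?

22.38 g/kg

Conserving salt mass:
Initial salt = 33,200×21.1 = 700,520
After stage 1: salt = 700,520 + 15,400×2.2 = 734,400; volume = 48,600 L; S = 15.111 g/kg
After stage 2: salt = 734,400 + 26,100×35.9 = 1,671,390; volume = 74,700 L; S = 22.375 g/kg
After stage 3: salt = 1,671,390 + 48.5×34.3 = 1,673,053.55; volume = 74,748.5 L
S = 1,673,053.55 / 74,748.5 = 22.3824 g/kg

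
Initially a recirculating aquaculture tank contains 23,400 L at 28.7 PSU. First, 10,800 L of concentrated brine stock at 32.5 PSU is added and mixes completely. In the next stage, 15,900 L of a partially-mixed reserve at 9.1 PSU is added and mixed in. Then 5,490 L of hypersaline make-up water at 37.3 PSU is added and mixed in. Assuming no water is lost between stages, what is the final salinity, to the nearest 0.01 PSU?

Salt balance:
Initial salt = 23,400×28.7 = 671,580
After stage 1: salt = 671,580 + 10,800×32.5 = 1,022,580; volume = 34,200 L; S = 29.9 PSU
After stage 2: salt = 1,022,580 + 15,900×9.1 = 1,167,270; volume = 50,100 L; S = 23.299 PSU
After stage 3: salt = 1,167,270 + 5,490×37.3 = 1,372,047; volume = 55,590 L
S = 1,372,047 / 55,590 = 24.6815 PSU

24.68 PSU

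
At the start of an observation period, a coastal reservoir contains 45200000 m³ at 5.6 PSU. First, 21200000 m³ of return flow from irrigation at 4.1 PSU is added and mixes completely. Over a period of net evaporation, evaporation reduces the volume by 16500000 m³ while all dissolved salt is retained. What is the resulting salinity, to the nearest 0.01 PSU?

After mixing: salt = 45,200,000×5.6 + 21,200,000×4.1 = 340,040,000; volume = 66,400,000 m³
After evaporation: salt unchanged = 340,040,000; volume = 66,400,000 − 16,500,000 = 49,900,000 m³
S = 340,040,000 / 49,900,000 = 6.8144 PSU

6.81 PSU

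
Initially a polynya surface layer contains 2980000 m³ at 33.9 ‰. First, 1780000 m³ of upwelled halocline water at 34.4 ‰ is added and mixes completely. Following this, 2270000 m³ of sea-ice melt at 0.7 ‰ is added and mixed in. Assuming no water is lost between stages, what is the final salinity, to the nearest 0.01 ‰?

Weighted by volume,
Initial salt = 2,980,000×33.9 = 101,022,000
After stage 1: salt = 101,022,000 + 1,780,000×34.4 = 162,254,000; volume = 4,760,000 m³; S = 34.087 ‰
After stage 2: salt = 162,254,000 + 2,270,000×0.7 = 163,843,000; volume = 7,030,000 m³
S = 163,843,000 / 7,030,000 = 23.3063 ‰

23.31 ‰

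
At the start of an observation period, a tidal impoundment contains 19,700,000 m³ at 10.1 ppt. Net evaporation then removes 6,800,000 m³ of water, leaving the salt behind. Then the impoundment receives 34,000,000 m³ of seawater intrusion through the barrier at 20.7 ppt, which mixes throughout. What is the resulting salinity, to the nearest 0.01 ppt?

After evaporation: salt = 19,700,000×10.1 = 198,970,000; volume = 19,700,000 − 6,800,000 = 12,900,000 m³
After mixing: salt = 198,970,000 + 34,000,000×20.7 = 902,770,000; volume = 12,900,000 + 34,000,000 = 46,900,000 m³
S = 902,770,000 / 46,900,000 = 19.2488 ppt

19.25 ppt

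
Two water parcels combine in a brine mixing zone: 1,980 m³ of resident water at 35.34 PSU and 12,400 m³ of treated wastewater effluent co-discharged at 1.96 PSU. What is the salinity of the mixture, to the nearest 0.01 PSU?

6.56 PSU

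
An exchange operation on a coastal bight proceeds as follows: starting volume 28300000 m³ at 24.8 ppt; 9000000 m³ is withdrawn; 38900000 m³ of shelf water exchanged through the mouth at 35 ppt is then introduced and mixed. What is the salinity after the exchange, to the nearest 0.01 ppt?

Remaining after removal: 19,300,000 m³ at 24.8 ppt (salt = 478,640,000)
After addition: salt = 478,640,000 + 38,900,000×35 = 1,840,140,000; volume = 58,200,000 m³
S = 1,840,140,000 / 58,200,000 = 31.6175 ppt

31.62 ppt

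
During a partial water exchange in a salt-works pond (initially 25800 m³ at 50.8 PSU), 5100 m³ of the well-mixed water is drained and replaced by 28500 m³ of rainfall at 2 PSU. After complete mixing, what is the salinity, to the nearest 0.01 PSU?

22.53 PSU

Remaining after removal: 20,700 m³ at 50.8 PSU (salt = 1,051,560)
After addition: salt = 1,051,560 + 28,500×2 = 1,108,560; volume = 49,200 m³
S = 1,108,560 / 49,200 = 22.5317 PSU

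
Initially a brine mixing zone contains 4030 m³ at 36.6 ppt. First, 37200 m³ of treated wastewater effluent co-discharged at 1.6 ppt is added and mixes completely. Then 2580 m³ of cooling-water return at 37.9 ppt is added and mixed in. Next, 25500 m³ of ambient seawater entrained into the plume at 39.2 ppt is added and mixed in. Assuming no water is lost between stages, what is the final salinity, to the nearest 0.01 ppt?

18.82 ppt

By conservation of dissolved salt,
Initial salt = 4,030×36.6 = 147,498
After stage 1: salt = 147,498 + 37,200×1.6 = 207,018; volume = 41,230 m³; S = 5.021 ppt
After stage 2: salt = 207,018 + 2,580×37.9 = 304,800; volume = 43,810 m³; S = 6.957 ppt
After stage 3: salt = 304,800 + 25,500×39.2 = 1,304,400; volume = 69,310 m³
S = 1,304,400 / 69,310 = 18.8198 ppt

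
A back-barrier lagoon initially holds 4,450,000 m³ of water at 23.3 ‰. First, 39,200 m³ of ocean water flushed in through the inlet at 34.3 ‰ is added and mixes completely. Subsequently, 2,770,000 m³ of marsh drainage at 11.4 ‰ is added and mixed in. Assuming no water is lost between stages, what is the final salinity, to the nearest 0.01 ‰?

Weighted by volume,
Initial salt = 4,450,000×23.3 = 103,685,000
After stage 1: salt = 103,685,000 + 39,200×34.3 = 105,029,560; volume = 4,489,200 m³; S = 23.396 ‰
After stage 2: salt = 105,029,560 + 2,770,000×11.4 = 136,607,560; volume = 7,259,200 m³
S = 136,607,560 / 7,259,200 = 18.8185 ‰

18.82 ‰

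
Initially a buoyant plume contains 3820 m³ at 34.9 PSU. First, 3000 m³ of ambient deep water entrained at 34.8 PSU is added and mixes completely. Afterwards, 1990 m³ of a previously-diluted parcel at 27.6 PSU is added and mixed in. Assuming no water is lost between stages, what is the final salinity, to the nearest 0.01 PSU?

Conserving salt mass:
Initial salt = 3,820×34.9 = 133,318
After stage 1: salt = 133,318 + 3,000×34.8 = 237,718; volume = 6,820 m³; S = 34.856 PSU
After stage 2: salt = 237,718 + 1,990×27.6 = 292,642; volume = 8,810 m³
S = 292,642 / 8,810 = 33.217 PSU

33.22 PSU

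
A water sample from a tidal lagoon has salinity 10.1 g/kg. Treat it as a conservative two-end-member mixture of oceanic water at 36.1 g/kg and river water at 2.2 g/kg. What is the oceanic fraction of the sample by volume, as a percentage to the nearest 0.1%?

Let g be the oceanic fraction. Salt balance per unit volume:
g×36.1 + (1−g)×2.2 = 10.1
g = (10.1 − 2.2) / (36.1 − 2.2) = 7.9/33.9 = 0.233

23.3%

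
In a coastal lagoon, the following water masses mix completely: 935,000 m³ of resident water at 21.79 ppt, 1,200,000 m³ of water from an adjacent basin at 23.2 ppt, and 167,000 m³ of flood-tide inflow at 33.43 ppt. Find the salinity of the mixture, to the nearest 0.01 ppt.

23.37 ppt

By conservation of dissolved salt,
salt = 935,000×21.79 + 1,200,000×23.2 + 167,000×33.43 = 20,373,650 + 27,840,000 + 5,582,810 = 53,796,460
volume = 935,000 + 1,200,000 + 167,000 = 2,302,000 m³
S = 53,796,460 / 2,302,000 = 23.3694 ppt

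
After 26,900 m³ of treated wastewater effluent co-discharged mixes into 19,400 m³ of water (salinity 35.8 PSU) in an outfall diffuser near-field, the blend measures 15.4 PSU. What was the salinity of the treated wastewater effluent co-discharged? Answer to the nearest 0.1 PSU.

0.7 PSU

Salt balance: 19,400×35.8 + 26,900×S = 46,300×15.4
694,520 + 26,900·S = 713,020
S = (713,020 − 694,520) / 26,900 = 0.6877 PSU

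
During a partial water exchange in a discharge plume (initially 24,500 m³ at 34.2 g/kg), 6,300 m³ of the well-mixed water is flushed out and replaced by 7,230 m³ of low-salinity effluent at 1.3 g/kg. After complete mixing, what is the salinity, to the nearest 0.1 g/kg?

Remaining after removal: 18,200 m³ at 34.2 g/kg (salt = 622,440)
After addition: salt = 622,440 + 7,230×1.3 = 631,839; volume = 25,430 m³
S = 631,839 / 25,430 = 24.8462 g/kg

24.8 g/kg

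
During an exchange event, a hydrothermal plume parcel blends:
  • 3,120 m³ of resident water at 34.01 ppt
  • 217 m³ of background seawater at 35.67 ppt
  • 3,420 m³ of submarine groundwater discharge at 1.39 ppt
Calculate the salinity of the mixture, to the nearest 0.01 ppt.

Total salt / total volume:
salt = 3,120×34.01 + 217×35.67 + 3,420×1.39 = 106,111.2 + 7,740.39 + 4,753.8 = 118,605.39
volume = 3,120 + 217 + 3,420 = 6,757 m³
S = 118,605.39 / 6,757 = 17.553 ppt

17.55 ppt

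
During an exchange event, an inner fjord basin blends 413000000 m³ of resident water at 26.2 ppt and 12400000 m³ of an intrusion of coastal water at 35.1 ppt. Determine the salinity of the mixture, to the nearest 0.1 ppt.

Mass of salt is conserved:
salt = 413,000,000×26.2 + 12,400,000×35.1 = 10,820,600,000 + 435,240,000 = 11,255,840,000
volume = 413,000,000 + 12,400,000 = 425,400,000 m³
S = 11,255,840,000 / 425,400,000 = 26.459 ppt

26.5 ppt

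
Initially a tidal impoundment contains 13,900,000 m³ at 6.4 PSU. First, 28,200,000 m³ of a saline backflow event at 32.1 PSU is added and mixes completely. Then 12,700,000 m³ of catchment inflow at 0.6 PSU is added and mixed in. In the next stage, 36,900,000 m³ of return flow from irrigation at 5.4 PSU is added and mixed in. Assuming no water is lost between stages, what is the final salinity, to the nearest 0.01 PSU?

13.10 PSU

Mass of salt is conserved:
Initial salt = 13,900,000×6.4 = 88,960,000
After stage 1: salt = 88,960,000 + 28,200,000×32.1 = 994,180,000; volume = 42,100,000 m³; S = 23.615 PSU
After stage 2: salt = 994,180,000 + 12,700,000×0.6 = 1,001,800,000; volume = 54,800,000 m³; S = 18.281 PSU
After stage 3: salt = 1,001,800,000 + 36,900,000×5.4 = 1,201,060,000; volume = 91,700,000 m³
S = 1,201,060,000 / 91,700,000 = 13.0977 PSU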